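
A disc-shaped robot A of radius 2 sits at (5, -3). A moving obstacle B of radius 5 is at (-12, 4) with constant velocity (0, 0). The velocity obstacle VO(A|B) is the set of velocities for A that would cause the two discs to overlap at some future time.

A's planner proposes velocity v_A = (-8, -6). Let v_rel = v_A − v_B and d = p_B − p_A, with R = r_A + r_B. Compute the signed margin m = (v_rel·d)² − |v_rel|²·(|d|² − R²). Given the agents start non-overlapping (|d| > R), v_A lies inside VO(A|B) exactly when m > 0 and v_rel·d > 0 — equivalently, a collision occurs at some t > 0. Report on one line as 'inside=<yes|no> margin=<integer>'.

d = (-17, 7),  |d|² = 338;  R = 2+5 = 7,  c = 338−7² = 289
v_rel = (-8, -6),  |v_rel|² = 100;  v_rel·d = (-8)·(-17) + (-6)·(7) = 94
100·t² − 188·t + 289 = 0  ⇒  m = 94² − 100·289 = -20064
m = -20064 < 0,  v_rel·d = 94 > 0  ⇒  outside

inside=no margin=-20064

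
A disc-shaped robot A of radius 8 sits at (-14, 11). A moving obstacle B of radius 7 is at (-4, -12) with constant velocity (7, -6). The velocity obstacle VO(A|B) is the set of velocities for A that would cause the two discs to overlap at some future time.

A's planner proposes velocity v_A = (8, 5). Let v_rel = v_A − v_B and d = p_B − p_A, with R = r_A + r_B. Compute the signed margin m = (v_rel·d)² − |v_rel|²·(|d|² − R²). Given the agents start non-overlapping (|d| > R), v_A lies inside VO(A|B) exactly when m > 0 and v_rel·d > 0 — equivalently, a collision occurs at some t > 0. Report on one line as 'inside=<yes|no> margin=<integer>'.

d = (10, -23),  |d|² = 629;  R = 8+7 = 15,  c = 629−15² = 404
v_rel = (1, 11),  |v_rel|² = 122;  v_rel·d = (1)·(10) + (11)·(-23) = -243
122·t² + 486·t + 404 = 0  ⇒  m = (-243)² − 122·404 = 9761
m = 9761 > 0,  v_rel·d = -243 < 0  ⇒  outside

inside=no margin=9761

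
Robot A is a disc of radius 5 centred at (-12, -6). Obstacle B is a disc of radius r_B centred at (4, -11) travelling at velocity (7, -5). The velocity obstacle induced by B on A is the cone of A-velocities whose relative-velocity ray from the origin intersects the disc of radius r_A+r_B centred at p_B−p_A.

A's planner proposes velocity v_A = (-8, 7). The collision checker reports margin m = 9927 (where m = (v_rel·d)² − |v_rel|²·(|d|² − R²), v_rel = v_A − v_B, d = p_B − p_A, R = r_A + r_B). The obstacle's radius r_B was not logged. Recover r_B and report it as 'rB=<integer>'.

m = 9927
d = (16, -5);  v_rel = (-15, 12),  |v_rel|² = 369
v_rel×d = (-15)·(-5) − (12)·(16) = -117
since m = R²·369 − (-117)²:  R² = (13689 + 9927) / 369 = 64
R = √64 = 8  ⇒  r_B = 8 − 5 = 3

rB=3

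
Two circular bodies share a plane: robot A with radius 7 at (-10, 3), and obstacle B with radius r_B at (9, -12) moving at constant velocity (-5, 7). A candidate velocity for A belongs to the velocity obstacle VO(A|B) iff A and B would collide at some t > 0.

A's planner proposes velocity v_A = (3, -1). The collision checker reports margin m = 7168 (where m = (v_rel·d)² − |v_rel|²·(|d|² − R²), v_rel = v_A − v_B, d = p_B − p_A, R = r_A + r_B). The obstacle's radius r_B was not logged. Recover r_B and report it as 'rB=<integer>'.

m = 7168
d = (19, -15);  v_rel = (8, -8),  |v_rel|² = 128
v_rel×d = (8)·(-15) − (-8)·(19) = 32
since m = R²·128 − 32²:  R² = (1024 + 7168) / 128 = 64
R = √64 = 8  ⇒  r_B = 8 − 7 = 1

rB=1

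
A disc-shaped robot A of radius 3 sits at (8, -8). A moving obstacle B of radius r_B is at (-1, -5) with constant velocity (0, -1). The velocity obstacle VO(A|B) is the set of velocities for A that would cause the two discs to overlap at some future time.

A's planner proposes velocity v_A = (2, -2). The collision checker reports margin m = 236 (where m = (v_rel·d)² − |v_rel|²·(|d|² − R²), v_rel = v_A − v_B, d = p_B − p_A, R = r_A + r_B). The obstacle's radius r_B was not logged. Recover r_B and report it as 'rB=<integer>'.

m = 236
d = (-9, 3);  v_rel = (2, -1),  |v_rel|² = 5
v_rel×d = (2)·(3) − (-1)·(-9) = -3
since m = R²·5 − (-3)²:  R² = (9 + 236) / 5 = 49
R = √49 = 7  ⇒  r_B = 7 − 3 = 4

rB=4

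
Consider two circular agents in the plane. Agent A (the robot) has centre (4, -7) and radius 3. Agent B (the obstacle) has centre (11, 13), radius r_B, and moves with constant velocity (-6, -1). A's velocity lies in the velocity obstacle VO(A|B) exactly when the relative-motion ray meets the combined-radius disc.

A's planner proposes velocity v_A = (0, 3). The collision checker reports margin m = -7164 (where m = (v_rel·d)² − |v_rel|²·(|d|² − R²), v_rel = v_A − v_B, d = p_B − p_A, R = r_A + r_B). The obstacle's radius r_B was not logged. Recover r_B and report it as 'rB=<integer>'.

m = -7164
d = (7, 20);  v_rel = (6, 4),  |v_rel|² = 52
v_rel×d = (6)·(20) − (4)·(7) = 92
since m = R²·52 − 92²:  R² = (8464 + -7164) / 52 = 25
R = √25 = 5  ⇒  r_B = 5 − 3 = 2

rB=2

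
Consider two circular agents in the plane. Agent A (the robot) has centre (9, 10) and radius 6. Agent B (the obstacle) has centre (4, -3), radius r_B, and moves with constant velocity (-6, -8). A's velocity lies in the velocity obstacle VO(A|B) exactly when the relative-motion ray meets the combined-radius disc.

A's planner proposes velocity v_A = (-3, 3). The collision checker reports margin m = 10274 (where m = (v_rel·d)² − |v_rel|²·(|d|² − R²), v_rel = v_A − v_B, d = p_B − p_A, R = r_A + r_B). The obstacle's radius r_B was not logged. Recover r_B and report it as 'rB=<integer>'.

m = 10274
d = (-5, -13);  v_rel = (3, 11),  |v_rel|² = 130
v_rel×d = (3)·(-13) − (11)·(-5) = 16
since m = R²·130 − 16²:  R² = (256 + 10274) / 130 = 81
R = √81 = 9  ⇒  r_B = 9 − 6 = 3

rB=3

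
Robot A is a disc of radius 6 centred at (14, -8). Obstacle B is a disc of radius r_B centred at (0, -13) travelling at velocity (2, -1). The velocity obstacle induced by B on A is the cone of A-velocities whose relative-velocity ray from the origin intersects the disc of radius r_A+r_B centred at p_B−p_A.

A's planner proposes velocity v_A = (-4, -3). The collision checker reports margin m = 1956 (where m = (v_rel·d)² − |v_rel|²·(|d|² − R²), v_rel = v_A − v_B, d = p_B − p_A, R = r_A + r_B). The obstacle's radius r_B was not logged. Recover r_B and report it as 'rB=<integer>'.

m = 1956
d = (-14, -5);  v_rel = (-6, -2),  |v_rel|² = 40
v_rel×d = (-6)·(-5) − (-2)·(-14) = 2
since m = R²·40 − 2²:  R² = (4 + 1956) / 40 = 49
R = √49 = 7  ⇒  r_B = 7 − 6 = 1

rB=1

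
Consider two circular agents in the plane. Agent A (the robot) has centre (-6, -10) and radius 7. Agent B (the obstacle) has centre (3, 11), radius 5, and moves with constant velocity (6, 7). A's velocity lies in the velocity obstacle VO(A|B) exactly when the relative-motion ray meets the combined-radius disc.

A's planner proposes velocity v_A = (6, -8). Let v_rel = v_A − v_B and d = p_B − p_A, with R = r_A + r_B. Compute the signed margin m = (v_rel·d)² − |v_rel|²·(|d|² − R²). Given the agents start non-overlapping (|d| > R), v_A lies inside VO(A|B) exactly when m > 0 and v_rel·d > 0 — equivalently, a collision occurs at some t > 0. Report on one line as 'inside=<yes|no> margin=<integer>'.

d = (9, 21),  |d|² = 522;  R = 7+5 = 12,  c = 522−12² = 378
v_rel = (0, -15),  |v_rel|² = 225;  v_rel·d = (0)·(9) + (-15)·(21) = -315
225·t² + 630·t + 378 = 0  ⇒  m = (-315)² − 225·378 = 14175
m = 14175 > 0,  v_rel·d = -315 < 0  ⇒  outside

inside=no margin=14175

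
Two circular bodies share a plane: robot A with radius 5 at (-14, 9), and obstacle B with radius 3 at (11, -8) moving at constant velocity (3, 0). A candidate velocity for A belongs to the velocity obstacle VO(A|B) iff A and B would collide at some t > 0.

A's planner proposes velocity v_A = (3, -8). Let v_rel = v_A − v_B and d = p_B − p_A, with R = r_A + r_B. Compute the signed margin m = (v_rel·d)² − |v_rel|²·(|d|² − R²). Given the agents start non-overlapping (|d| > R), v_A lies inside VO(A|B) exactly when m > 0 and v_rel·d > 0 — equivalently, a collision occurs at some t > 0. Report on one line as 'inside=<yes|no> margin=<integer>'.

d = (25, -17),  |d|² = 914;  R = 5+3 = 8,  c = 914−8² = 850
v_rel = (0, -8),  |v_rel|² = 64;  v_rel·d = (0)·(25) + (-8)·(-17) = 136
64·t² − 272·t + 850 = 0  ⇒  m = 136² − 64·850 = -35904
m = -35904 < 0,  v_rel·d = 136 > 0  ⇒  outside

inside=no margin=-35904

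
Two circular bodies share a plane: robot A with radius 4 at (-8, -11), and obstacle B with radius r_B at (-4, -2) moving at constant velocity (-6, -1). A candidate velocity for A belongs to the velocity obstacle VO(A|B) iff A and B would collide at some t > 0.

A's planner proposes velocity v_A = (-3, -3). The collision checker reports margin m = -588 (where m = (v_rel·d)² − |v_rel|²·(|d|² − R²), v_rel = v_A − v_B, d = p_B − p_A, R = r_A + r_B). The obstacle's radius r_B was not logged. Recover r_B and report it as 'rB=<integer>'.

m = -588
d = (4, 9);  v_rel = (3, -2),  |v_rel|² = 13
v_rel×d = (3)·(9) − (-2)·(4) = 35
since m = R²·13 − 35²:  R² = (1225 + -588) / 13 = 49
R = √49 = 7  ⇒  r_B = 7 − 4 = 3

rB=3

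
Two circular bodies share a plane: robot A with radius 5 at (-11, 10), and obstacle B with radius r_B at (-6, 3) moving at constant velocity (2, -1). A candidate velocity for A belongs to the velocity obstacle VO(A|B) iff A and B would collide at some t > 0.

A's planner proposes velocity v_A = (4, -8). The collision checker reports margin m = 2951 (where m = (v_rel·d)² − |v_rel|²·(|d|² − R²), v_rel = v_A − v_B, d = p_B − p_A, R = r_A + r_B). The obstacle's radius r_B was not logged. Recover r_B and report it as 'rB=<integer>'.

m = 2951
d = (5, -7);  v_rel = (2, -7),  |v_rel|² = 53
v_rel×d = (2)·(-7) − (-7)·(5) = 21
since m = R²·53 − 21²:  R² = (441 + 2951) / 53 = 64
R = √64 = 8  ⇒  r_B = 8 − 5 = 3

rB=3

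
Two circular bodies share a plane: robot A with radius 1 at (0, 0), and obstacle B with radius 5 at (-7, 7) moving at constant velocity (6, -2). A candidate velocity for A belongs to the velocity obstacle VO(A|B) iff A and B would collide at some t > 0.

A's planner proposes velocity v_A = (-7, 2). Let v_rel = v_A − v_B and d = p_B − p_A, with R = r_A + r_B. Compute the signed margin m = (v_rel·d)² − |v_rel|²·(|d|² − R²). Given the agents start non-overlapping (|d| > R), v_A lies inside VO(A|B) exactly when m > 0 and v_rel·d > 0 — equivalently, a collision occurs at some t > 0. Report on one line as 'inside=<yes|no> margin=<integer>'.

d = (-7, 7),  |d|² = 98;  R = 1+5 = 6,  c = 98−6² = 62
v_rel = (-13, 4),  |v_rel|² = 185;  v_rel·d = (-13)·(-7) + (4)·(7) = 119
185·t² − 238·t + 62 = 0  ⇒  m = 119² − 185·62 = 2691
m = 2691 > 0,  v_rel·d = 119 > 0  ⇒  inside

inside=yes margin=2691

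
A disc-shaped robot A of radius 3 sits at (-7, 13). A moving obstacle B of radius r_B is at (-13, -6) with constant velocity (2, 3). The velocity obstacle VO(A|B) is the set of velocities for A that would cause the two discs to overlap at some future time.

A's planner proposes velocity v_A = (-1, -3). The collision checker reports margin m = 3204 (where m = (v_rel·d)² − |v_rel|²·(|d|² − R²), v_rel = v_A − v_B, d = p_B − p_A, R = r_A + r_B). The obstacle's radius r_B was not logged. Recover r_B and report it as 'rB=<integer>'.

m = 3204
d = (-6, -19);  v_rel = (-3, -6),  |v_rel|² = 45
v_rel×d = (-3)·(-19) − (-6)·(-6) = 21
since m = R²·45 − 21²:  R² = (441 + 3204) / 45 = 81
R = √81 = 9  ⇒  r_B = 9 − 3 = 6

rB=6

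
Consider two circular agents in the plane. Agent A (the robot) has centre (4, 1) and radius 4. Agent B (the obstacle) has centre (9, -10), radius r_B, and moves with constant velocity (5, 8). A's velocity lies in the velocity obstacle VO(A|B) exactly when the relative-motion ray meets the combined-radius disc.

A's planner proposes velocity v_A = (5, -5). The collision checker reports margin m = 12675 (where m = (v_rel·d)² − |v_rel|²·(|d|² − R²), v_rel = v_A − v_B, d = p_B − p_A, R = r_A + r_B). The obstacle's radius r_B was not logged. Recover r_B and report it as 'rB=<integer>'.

m = 12675
d = (5, -11);  v_rel = (0, -13),  |v_rel|² = 169
v_rel×d = (0)·(-11) − (-13)·(5) = 65
since m = R²·169 − 65²:  R² = (4225 + 12675) / 169 = 100
R = √100 = 10  ⇒  r_B = 10 − 4 = 6

rB=6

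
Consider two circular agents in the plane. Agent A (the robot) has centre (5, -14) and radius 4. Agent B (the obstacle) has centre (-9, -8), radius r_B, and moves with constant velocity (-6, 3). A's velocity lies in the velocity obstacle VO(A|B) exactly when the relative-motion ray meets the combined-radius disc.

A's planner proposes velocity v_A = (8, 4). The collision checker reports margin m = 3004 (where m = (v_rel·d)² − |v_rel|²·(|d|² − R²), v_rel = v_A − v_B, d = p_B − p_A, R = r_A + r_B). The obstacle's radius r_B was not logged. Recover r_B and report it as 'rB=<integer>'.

m = 3004
d = (-14, 6);  v_rel = (14, 1),  |v_rel|² = 197
v_rel×d = (14)·(6) − (1)·(-14) = 98
since m = R²·197 − 98²:  R² = (9604 + 3004) / 197 = 64
R = √64 = 8  ⇒  r_B = 8 − 4 = 4

rB=4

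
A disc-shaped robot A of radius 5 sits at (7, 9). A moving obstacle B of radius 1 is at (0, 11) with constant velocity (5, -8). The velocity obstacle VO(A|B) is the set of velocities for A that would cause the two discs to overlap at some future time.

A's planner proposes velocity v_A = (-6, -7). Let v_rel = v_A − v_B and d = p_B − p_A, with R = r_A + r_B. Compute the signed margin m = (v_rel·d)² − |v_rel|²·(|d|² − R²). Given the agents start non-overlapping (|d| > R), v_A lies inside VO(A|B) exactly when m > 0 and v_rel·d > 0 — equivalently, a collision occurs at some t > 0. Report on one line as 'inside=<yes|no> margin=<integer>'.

d = (-7, 2),  |d|² = 53;  R = 5+1 = 6,  c = 53−6² = 17
v_rel = (-11, 1),  |v_rel|² = 122;  v_rel·d = (-11)·(-7) + (1)·(2) = 79
122·t² − 158·t + 17 = 0  ⇒  m = 79² − 122·17 = 4167
m = 4167 > 0,  v_rel·d = 79 > 0  ⇒  inside

inside=yes margin=4167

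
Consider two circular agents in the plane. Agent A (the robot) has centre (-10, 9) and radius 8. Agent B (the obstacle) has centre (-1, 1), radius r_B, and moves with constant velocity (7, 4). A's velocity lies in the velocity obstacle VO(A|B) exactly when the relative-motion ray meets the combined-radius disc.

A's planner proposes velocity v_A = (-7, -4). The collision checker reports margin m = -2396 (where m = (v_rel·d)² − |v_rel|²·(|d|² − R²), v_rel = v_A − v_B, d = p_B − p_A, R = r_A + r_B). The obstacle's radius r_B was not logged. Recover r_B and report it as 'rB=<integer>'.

m = -2396
d = (9, -8);  v_rel = (-14, -8),  |v_rel|² = 260
v_rel×d = (-14)·(-8) − (-8)·(9) = 184
since m = R²·260 − 184²:  R² = (33856 + -2396) / 260 = 121
R = √121 = 11  ⇒  r_B = 11 − 8 = 3

rB=3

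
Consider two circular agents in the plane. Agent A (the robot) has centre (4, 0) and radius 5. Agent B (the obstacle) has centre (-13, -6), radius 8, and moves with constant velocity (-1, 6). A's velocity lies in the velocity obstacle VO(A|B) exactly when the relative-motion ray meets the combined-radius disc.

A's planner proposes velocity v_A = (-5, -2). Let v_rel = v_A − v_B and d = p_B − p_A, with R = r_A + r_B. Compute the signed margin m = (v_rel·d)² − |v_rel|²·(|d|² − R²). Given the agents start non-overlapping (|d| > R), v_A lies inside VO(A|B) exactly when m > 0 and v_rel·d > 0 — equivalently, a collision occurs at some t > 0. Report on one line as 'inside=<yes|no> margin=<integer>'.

d = (-17, -6),  |d|² = 325;  R = 5+8 = 13,  c = 325−13² = 156
v_rel = (-4, -8),  |v_rel|² = 80;  v_rel·d = (-4)·(-17) + (-8)·(-6) = 116
80·t² − 232·t + 156 = 0  ⇒  m = 116² − 80·156 = 976
m = 976 > 0,  v_rel·d = 116 > 0  ⇒  inside

inside=yes margin=976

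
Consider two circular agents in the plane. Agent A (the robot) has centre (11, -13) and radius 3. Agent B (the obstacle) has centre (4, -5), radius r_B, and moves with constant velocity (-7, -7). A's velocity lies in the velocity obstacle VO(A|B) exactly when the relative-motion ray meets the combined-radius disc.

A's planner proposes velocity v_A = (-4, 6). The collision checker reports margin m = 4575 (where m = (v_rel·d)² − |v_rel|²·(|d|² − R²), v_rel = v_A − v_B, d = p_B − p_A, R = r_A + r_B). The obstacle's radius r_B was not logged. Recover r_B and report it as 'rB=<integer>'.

m = 4575
d = (-7, 8);  v_rel = (3, 13),  |v_rel|² = 178
v_rel×d = (3)·(8) − (13)·(-7) = 115
since m = R²·178 − 115²:  R² = (13225 + 4575) / 178 = 100
R = √100 = 10  ⇒  r_B = 10 − 3 = 7

rB=7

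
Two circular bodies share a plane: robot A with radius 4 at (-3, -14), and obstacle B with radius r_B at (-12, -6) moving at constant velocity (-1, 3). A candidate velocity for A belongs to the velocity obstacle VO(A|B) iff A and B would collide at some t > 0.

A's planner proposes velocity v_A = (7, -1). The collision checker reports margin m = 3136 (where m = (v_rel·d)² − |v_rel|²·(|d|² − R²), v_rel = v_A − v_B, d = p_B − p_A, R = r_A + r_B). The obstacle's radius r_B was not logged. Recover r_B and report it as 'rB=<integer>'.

m = 3136
d = (-9, 8);  v_rel = (8, -4),  |v_rel|² = 80
v_rel×d = (8)·(8) − (-4)·(-9) = 28
since m = R²·80 − 28²:  R² = (784 + 3136) / 80 = 49
R = √49 = 7  ⇒  r_B = 7 − 4 = 3

rB=3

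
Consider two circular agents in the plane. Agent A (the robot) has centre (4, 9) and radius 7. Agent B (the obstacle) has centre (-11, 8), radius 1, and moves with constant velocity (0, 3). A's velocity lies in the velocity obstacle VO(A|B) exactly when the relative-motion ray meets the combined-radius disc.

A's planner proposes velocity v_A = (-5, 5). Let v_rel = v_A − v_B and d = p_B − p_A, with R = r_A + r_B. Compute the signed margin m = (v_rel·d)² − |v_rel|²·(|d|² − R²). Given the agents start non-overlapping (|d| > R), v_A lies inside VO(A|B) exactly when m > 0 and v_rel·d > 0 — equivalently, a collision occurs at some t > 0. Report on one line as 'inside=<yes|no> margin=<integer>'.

d = (-15, -1),  |d|² = 226;  R = 7+1 = 8,  c = 226−8² = 162
v_rel = (-5, 2),  |v_rel|² = 29;  v_rel·d = (-5)·(-15) + (2)·(-1) = 73
29·t² − 146·t + 162 = 0  ⇒  m = 73² − 29·162 = 631
m = 631 > 0,  v_rel·d = 73 > 0  ⇒  inside

inside=yes margin=631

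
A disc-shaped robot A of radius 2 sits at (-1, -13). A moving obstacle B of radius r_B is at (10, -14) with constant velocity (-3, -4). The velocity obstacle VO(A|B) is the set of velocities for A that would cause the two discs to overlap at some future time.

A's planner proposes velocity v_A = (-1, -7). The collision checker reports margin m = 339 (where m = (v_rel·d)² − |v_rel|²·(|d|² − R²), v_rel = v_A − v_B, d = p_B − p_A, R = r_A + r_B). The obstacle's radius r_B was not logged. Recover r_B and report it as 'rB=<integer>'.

m = 339
d = (11, -1);  v_rel = (2, -3),  |v_rel|² = 13
v_rel×d = (2)·(-1) − (-3)·(11) = 31
since m = R²·13 − 31²:  R² = (961 + 339) / 13 = 100
R = √100 = 10  ⇒  r_B = 10 − 2 = 8

rB=8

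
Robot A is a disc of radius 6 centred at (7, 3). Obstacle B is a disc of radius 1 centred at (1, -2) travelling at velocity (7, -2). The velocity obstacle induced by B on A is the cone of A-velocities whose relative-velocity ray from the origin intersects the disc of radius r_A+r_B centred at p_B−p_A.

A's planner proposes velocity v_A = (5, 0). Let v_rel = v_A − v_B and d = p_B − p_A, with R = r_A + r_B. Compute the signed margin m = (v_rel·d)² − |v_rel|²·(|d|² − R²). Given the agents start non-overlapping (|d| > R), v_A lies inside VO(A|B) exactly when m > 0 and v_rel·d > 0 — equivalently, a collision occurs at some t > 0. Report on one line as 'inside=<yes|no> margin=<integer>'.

d = (-6, -5),  |d|² = 61;  R = 6+1 = 7,  c = 61−7² = 12
v_rel = (-2, 2),  |v_rel|² = 8;  v_rel·d = (-2)·(-6) + (2)·(-5) = 2
8·t² − 4·t + 12 = 0  ⇒  m = 2² − 8·12 = -92
m = -92 < 0,  v_rel·d = 2 > 0  ⇒  outside

inside=no margin=-92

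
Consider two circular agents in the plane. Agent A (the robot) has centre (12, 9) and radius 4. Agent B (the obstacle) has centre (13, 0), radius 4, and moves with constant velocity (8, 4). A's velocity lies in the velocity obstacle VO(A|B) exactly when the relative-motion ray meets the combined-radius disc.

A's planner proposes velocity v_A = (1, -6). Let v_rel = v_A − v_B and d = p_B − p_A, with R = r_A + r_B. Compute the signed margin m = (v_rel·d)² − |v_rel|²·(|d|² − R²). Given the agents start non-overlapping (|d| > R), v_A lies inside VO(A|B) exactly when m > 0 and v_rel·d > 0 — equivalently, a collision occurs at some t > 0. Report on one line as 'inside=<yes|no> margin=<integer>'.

d = (1, -9),  |d|² = 82;  R = 4+4 = 8,  c = 82−8² = 18
v_rel = (-7, -10),  |v_rel|² = 149;  v_rel·d = (-7)·(1) + (-10)·(-9) = 83
149·t² − 166·t + 18 = 0  ⇒  m = 83² − 149·18 = 4207
m = 4207 > 0,  v_rel·d = 83 > 0  ⇒  inside

inside=yes margin=4207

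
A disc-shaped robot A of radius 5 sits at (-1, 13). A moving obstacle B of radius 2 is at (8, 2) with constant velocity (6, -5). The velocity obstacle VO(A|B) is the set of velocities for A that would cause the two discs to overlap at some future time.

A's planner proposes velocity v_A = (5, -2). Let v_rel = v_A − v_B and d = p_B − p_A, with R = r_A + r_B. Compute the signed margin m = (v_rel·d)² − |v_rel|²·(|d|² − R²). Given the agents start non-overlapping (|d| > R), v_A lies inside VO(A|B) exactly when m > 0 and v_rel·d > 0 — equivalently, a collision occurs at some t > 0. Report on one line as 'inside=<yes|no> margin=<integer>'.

d = (9, -11),  |d|² = 202;  R = 5+2 = 7,  c = 202−7² = 153
v_rel = (-1, 3),  |v_rel|² = 10;  v_rel·d = (-1)·(9) + (3)·(-11) = -42
10·t² + 84·t + 153 = 0  ⇒  m = (-42)² − 10·153 = 234
m = 234 > 0,  v_rel·d = -42 < 0  ⇒  outside

inside=no margin=234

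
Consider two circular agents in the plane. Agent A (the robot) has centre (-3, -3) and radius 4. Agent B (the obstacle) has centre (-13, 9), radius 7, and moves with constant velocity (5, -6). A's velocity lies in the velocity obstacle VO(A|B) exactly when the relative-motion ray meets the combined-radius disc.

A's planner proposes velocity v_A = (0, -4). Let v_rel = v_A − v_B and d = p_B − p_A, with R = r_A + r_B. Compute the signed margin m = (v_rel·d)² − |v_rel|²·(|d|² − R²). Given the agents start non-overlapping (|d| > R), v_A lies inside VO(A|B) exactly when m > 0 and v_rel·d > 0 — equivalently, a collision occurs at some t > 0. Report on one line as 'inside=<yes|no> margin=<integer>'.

d = (-10, 12),  |d|² = 244;  R = 4+7 = 11,  c = 244−11² = 123
v_rel = (-5, 2),  |v_rel|² = 29;  v_rel·d = (-5)·(-10) + (2)·(12) = 74
29·t² − 148·t + 123 = 0  ⇒  m = 74² − 29·123 = 1909
m = 1909 > 0,  v_rel·d = 74 > 0  ⇒  inside

inside=yes margin=1909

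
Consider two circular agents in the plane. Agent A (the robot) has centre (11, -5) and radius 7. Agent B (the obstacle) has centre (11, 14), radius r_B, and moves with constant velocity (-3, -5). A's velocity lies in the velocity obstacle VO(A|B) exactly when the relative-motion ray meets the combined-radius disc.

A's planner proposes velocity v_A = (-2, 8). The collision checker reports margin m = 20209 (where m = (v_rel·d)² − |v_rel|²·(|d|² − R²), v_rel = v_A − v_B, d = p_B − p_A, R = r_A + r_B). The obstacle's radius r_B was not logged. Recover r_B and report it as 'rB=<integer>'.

m = 20209
d = (0, 19);  v_rel = (1, 13),  |v_rel|² = 170
v_rel×d = (1)·(19) − (13)·(0) = 19
since m = R²·170 − 19²:  R² = (361 + 20209) / 170 = 121
R = √121 = 11  ⇒  r_B = 11 − 7 = 4

rB=4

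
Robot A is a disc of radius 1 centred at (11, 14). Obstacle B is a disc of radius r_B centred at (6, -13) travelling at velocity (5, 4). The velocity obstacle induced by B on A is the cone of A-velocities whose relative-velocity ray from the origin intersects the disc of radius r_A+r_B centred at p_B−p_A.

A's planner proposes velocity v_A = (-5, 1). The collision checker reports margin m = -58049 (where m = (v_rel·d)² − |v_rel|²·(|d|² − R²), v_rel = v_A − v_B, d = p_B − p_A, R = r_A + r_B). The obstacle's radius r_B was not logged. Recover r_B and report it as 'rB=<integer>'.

m = -58049
d = (-5, -27);  v_rel = (-10, -3),  |v_rel|² = 109
v_rel×d = (-10)·(-27) − (-3)·(-5) = 255
since m = R²·109 − 255²:  R² = (65025 + -58049) / 109 = 64
R = √64 = 8  ⇒  r_B = 8 − 1 = 7

rB=7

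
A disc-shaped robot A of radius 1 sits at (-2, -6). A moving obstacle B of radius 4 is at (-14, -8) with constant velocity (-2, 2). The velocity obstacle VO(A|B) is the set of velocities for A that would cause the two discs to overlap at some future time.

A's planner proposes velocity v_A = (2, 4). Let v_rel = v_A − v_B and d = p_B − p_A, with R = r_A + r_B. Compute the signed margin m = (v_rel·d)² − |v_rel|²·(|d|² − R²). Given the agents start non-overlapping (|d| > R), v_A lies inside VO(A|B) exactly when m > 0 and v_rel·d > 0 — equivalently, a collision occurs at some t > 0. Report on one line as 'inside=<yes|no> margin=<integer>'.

d = (-12, -2),  |d|² = 148;  R = 1+4 = 5,  c = 148−5² = 123
v_rel = (4, 2),  |v_rel|² = 20;  v_rel·d = (4)·(-12) + (2)·(-2) = -52
20·t² + 104·t + 123 = 0  ⇒  m = (-52)² − 20·123 = 244
m = 244 > 0,  v_rel·d = -52 < 0  ⇒  outside

inside=no margin=244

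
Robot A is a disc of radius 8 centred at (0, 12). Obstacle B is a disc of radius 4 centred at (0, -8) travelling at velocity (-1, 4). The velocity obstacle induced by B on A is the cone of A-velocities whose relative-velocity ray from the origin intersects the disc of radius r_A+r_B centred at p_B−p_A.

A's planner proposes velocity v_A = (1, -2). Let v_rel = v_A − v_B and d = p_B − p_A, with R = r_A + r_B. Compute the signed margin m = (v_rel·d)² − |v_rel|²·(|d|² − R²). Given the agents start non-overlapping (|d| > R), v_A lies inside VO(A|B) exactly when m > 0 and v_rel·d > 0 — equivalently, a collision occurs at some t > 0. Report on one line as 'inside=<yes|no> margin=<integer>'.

d = (0, -20),  |d|² = 400;  R = 8+4 = 12,  c = 400−12² = 256
v_rel = (2, -6),  |v_rel|² = 40;  v_rel·d = (2)·(0) + (-6)·(-20) = 120
40·t² − 240·t + 256 = 0  ⇒  m = 120² − 40·256 = 4160
m = 4160 > 0,  v_rel·d = 120 > 0  ⇒  inside

inside=yes margin=4160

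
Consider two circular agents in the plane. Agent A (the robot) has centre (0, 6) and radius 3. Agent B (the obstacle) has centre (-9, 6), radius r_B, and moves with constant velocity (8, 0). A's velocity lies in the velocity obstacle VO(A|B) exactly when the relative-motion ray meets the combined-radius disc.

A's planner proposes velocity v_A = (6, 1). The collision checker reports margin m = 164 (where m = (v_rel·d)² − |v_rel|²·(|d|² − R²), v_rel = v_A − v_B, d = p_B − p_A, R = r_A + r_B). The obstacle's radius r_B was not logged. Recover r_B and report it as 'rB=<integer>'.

m = 164
d = (-9, 0);  v_rel = (-2, 1),  |v_rel|² = 5
v_rel×d = (-2)·(0) − (1)·(-9) = 9
since m = R²·5 − 9²:  R² = (81 + 164) / 5 = 49
R = √49 = 7  ⇒  r_B = 7 − 3 = 4

rB=4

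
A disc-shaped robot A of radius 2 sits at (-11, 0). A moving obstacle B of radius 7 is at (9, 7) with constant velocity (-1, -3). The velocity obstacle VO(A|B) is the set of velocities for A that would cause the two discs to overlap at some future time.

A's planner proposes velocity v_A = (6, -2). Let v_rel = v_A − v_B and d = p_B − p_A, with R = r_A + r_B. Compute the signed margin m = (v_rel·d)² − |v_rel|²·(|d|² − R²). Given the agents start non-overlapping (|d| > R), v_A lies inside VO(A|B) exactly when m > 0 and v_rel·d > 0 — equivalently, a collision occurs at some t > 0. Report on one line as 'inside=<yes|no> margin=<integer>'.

d = (20, 7),  |d|² = 449;  R = 2+7 = 9,  c = 449−9² = 368
v_rel = (7, 1),  |v_rel|² = 50;  v_rel·d = (7)·(20) + (1)·(7) = 147
50·t² − 294·t + 368 = 0  ⇒  m = 147² − 50·368 = 3209
m = 3209 > 0,  v_rel·d = 147 > 0  ⇒  inside

inside=yes margin=3209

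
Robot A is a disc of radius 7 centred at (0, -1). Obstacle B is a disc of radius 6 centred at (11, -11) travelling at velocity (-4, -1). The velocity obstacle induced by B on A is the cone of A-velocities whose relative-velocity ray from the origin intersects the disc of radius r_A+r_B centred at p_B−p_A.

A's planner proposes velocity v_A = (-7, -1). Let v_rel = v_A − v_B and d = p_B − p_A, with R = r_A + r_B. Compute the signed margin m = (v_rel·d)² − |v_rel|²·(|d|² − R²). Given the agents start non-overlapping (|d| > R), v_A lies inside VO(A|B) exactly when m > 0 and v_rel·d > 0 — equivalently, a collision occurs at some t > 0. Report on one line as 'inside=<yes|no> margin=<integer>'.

d = (11, -10),  |d|² = 221;  R = 7+6 = 13,  c = 221−13² = 52
v_rel = (-3, 0),  |v_rel|² = 9;  v_rel·d = (-3)·(11) + (0)·(-10) = -33
9·t² + 66·t + 52 = 0  ⇒  m = (-33)² − 9·52 = 621
m = 621 > 0,  v_rel·d = -33 < 0  ⇒  outside

inside=no margin=621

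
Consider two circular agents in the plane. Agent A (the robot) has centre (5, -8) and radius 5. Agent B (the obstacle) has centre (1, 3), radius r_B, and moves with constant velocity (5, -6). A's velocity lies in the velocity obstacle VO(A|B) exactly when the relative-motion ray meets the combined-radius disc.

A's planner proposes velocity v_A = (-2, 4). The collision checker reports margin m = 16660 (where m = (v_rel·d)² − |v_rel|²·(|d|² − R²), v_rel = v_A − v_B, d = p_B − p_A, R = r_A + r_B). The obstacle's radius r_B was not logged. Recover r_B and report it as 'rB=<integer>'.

m = 16660
d = (-4, 11);  v_rel = (-7, 10),  |v_rel|² = 149
v_rel×d = (-7)·(11) − (10)·(-4) = -37
since m = R²·149 − (-37)²:  R² = (1369 + 16660) / 149 = 121
R = √121 = 11  ⇒  r_B = 11 − 5 = 6

rB=6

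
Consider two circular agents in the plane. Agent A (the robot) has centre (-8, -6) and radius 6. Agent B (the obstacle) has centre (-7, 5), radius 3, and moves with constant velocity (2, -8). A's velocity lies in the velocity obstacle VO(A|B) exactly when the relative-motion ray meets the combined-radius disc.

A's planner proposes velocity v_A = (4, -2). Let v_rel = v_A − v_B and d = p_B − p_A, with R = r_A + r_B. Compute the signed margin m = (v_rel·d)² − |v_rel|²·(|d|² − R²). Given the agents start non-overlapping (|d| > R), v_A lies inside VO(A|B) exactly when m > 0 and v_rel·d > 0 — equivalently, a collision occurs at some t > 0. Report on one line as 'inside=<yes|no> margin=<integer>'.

d = (1, 11),  |d|² = 122;  R = 6+3 = 9,  c = 122−9² = 41
v_rel = (2, 6),  |v_rel|² = 40;  v_rel·d = (2)·(1) + (6)·(11) = 68
40·t² − 136·t + 41 = 0  ⇒  m = 68² − 40·41 = 2984
m = 2984 > 0,  v_rel·d = 68 > 0  ⇒  inside

inside=yes margin=2984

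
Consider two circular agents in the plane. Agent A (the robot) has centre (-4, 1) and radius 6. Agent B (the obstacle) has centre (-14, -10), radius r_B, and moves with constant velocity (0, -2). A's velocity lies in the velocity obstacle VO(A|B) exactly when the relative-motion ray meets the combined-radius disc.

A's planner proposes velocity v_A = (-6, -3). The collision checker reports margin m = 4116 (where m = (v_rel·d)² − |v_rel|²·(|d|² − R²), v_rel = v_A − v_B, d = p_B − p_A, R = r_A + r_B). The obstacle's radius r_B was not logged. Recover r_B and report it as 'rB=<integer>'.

m = 4116
d = (-10, -11);  v_rel = (-6, -1),  |v_rel|² = 37
v_rel×d = (-6)·(-11) − (-1)·(-10) = 56
since m = R²·37 − 56²:  R² = (3136 + 4116) / 37 = 196
R = √196 = 14  ⇒  r_B = 14 − 6 = 8

rB=8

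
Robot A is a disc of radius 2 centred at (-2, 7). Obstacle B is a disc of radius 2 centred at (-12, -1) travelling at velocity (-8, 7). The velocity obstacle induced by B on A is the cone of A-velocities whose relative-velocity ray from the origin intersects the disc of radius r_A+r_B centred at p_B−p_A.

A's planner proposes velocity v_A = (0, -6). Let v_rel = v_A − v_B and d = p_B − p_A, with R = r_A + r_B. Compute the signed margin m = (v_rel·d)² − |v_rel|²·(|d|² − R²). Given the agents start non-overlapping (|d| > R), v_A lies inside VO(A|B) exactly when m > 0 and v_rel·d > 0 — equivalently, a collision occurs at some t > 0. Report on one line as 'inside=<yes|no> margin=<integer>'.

d = (-10, -8),  |d|² = 164;  R = 2+2 = 4,  c = 164−4² = 148
v_rel = (8, -13),  |v_rel|² = 233;  v_rel·d = (8)·(-10) + (-13)·(-8) = 24
233·t² − 48·t + 148 = 0  ⇒  m = 24² − 233·148 = -33908
m = -33908 < 0,  v_rel·d = 24 > 0  ⇒  outside

inside=no margin=-33908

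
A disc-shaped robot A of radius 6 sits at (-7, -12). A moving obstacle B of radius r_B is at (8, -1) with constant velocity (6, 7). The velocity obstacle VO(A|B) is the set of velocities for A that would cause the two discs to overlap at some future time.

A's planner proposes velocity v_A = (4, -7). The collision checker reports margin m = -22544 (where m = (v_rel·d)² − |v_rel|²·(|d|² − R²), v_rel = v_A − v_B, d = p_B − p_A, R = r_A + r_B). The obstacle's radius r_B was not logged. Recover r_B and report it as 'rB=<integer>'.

m = -22544
d = (15, 11);  v_rel = (-2, -14),  |v_rel|² = 200
v_rel×d = (-2)·(11) − (-14)·(15) = 188
since m = R²·200 − 188²:  R² = (35344 + -22544) / 200 = 64
R = √64 = 8  ⇒  r_B = 8 − 6 = 2

rB=2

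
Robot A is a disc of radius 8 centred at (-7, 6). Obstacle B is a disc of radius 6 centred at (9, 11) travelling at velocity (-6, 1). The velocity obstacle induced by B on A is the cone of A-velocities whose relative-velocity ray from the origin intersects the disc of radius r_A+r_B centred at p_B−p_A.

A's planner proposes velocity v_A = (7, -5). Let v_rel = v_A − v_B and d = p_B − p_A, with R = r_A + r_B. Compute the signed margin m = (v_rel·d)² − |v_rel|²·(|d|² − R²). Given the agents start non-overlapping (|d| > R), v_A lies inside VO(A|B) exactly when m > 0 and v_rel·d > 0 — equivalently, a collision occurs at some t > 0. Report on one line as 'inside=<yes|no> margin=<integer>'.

d = (16, 5),  |d|² = 281;  R = 8+6 = 14,  c = 281−14² = 85
v_rel = (13, -6),  |v_rel|² = 205;  v_rel·d = (13)·(16) + (-6)·(5) = 178
205·t² − 356·t + 85 = 0  ⇒  m = 178² − 205·85 = 14259
m = 14259 > 0,  v_rel·d = 178 > 0  ⇒  inside

inside=yes margin=14259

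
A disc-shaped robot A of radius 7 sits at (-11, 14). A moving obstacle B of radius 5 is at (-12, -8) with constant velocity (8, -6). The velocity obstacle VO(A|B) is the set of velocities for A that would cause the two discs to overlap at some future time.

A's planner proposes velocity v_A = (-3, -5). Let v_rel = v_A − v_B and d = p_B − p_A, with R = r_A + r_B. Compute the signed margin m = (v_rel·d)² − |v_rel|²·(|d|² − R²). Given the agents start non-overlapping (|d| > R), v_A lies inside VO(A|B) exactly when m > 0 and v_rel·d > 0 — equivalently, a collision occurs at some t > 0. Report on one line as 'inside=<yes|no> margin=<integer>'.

d = (-1, -22),  |d|² = 485;  R = 7+5 = 12,  c = 485−12² = 341
v_rel = (-11, 1),  |v_rel|² = 122;  v_rel·d = (-11)·(-1) + (1)·(-22) = -11
122·t² + 22·t + 341 = 0  ⇒  m = (-11)² − 122·341 = -41481
m = -41481 < 0,  v_rel·d = -11 < 0  ⇒  outside

inside=no margin=-41481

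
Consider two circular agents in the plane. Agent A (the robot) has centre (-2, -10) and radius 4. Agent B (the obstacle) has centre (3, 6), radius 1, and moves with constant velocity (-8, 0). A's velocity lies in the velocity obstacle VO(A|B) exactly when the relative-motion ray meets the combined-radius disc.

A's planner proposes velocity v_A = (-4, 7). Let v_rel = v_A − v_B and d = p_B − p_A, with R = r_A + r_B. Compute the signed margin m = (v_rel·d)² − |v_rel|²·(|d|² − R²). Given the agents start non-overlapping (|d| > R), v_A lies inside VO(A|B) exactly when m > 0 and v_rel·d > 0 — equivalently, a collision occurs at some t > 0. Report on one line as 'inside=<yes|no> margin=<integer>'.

d = (5, 16),  |d|² = 281;  R = 4+1 = 5,  c = 281−5² = 256
v_rel = (4, 7),  |v_rel|² = 65;  v_rel·d = (4)·(5) + (7)·(16) = 132
65·t² − 264·t + 256 = 0  ⇒  m = 132² − 65·256 = 784
m = 784 > 0,  v_rel·d = 132 > 0  ⇒  inside

inside=yes margin=784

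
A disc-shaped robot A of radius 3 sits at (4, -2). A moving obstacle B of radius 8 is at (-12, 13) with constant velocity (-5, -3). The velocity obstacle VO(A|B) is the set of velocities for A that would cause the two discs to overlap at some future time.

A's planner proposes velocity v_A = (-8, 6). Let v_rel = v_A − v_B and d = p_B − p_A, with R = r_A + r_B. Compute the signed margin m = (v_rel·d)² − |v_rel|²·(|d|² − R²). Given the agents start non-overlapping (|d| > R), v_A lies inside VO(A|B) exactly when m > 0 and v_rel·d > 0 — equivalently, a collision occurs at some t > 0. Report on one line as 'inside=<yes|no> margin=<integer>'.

d = (-16, 15),  |d|² = 481;  R = 3+8 = 11,  c = 481−11² = 360
v_rel = (-3, 9),  |v_rel|² = 90;  v_rel·d = (-3)·(-16) + (9)·(15) = 183
90·t² − 366·t + 360 = 0  ⇒  m = 183² − 90·360 = 1089
m = 1089 > 0,  v_rel·d = 183 > 0  ⇒  inside

inside=yes margin=1089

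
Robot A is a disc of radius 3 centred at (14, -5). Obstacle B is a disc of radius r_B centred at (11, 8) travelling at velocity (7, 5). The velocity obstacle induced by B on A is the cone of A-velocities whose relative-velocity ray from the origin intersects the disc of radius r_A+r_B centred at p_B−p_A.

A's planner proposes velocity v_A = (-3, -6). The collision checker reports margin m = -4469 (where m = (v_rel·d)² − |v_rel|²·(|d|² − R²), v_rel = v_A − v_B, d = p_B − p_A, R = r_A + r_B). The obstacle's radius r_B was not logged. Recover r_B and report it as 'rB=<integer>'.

m = -4469
d = (-3, 13);  v_rel = (-10, -11),  |v_rel|² = 221
v_rel×d = (-10)·(13) − (-11)·(-3) = -163
since m = R²·221 − (-163)²:  R² = (26569 + -4469) / 221 = 100
R = √100 = 10  ⇒  r_B = 10 − 3 = 7

rB=7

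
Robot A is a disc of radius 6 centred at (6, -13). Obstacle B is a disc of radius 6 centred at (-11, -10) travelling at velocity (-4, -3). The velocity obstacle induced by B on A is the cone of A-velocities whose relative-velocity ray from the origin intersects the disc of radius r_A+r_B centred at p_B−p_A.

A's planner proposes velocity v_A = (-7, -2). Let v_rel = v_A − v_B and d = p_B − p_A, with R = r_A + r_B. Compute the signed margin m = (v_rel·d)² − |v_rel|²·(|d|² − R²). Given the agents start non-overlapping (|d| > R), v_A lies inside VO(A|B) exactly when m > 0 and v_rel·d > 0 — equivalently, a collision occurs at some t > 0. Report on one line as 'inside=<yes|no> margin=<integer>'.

d = (-17, 3),  |d|² = 298;  R = 6+6 = 12,  c = 298−12² = 154
v_rel = (-3, 1),  |v_rel|² = 10;  v_rel·d = (-3)·(-17) + (1)·(3) = 54
10·t² − 108·t + 154 = 0  ⇒  m = 54² − 10·154 = 1376
m = 1376 > 0,  v_rel·d = 54 > 0  ⇒  inside

inside=yes margin=1376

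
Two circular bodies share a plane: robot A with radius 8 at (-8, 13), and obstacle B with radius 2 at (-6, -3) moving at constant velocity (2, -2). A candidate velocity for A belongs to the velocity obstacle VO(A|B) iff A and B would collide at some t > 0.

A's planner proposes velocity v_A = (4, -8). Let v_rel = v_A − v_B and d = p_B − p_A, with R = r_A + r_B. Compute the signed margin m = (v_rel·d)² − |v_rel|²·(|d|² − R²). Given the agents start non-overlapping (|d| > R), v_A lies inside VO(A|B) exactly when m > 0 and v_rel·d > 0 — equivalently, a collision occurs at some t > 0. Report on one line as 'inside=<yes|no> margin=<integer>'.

d = (2, -16),  |d|² = 260;  R = 8+2 = 10,  c = 260−10² = 160
v_rel = (2, -6),  |v_rel|² = 40;  v_rel·d = (2)·(2) + (-6)·(-16) = 100
40·t² − 200·t + 160 = 0  ⇒  m = 100² − 40·160 = 3600
m = 3600 > 0,  v_rel·d = 100 > 0  ⇒  inside

inside=yes margin=3600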